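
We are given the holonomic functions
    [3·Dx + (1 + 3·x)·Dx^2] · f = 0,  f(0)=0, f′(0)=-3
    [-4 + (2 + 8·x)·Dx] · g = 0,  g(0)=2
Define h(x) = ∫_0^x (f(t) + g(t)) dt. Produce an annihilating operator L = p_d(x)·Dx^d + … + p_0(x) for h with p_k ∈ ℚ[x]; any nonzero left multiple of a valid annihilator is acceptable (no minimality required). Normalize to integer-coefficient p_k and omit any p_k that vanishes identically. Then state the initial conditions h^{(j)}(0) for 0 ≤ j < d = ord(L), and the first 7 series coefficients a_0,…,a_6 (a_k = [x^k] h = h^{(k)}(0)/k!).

f: a_k = 0, -3, 9/2, -9, 81/4, -243/5, 243/2, …
g: a_k = 2, 4, -4, 8, -20, 56, -168, …
L₀ := lclm(L_f,L_g); ord L₀ ≤ 2+1.
h=∫h₀ ⇒ L = L₀·Dx.
L = 36·x·Dx^2 + (6 + 72·x + 180·x^2)·Dx^3 + (1 + 13·x + 54·x^2 + 72·x^3)·Dx^4  (order 4).
h: a_k = 0, 2, 1/2, 1/6, -1/4, 1/20, 37/30, …
ICs: h(0) = 0, h′(0) = 2, h′′(0) = 1, h′′′(0) = 1.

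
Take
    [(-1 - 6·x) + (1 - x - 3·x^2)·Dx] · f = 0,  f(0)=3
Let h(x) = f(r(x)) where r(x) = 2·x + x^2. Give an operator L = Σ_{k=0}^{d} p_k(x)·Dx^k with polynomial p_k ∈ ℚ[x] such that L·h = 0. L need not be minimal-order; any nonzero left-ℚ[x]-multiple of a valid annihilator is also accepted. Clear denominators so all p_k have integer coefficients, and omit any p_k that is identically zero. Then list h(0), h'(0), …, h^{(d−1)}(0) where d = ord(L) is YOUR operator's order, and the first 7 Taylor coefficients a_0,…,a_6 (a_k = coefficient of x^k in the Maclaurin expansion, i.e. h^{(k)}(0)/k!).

L = (2 + 26·x + 36·x^2 + 12·x^3) + (-1 + 2·x + 13·x^2 + 12·x^3 + 3·x^4)·Dx  (order 1).
h: a_k = 3, 6, 51, 216, 1176, 5790, 29613, …
ICs: h(0) = 3.

f: a_k = 3, 3, 12, 21, 57, 120, 291, …
Change of var in L_f (x↦r) gives L₀.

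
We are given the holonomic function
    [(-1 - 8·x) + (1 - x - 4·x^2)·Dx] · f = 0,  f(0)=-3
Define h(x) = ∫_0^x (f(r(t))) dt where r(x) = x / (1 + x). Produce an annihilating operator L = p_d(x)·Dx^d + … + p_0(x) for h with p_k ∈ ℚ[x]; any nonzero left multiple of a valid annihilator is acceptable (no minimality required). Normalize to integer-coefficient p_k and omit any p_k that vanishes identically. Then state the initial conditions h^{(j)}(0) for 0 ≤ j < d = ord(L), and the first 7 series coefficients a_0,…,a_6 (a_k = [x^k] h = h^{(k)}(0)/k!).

L = (1 + 9·x)·Dx + (-1 - 2·x + 3·x^2 + 4·x^3)·Dx^2  (order 2).
h: a_k = 0, -3, -3/2, -4, 0, -48/5, 8, …
ICs: h(0) = 0, h′(0) = -3.

f: a_k = -3, -3, -15, -27, -87, -195, -543, …
Change of var in L_f (x↦r) gives L₀.
∫: right-multiply L₀ by Dx.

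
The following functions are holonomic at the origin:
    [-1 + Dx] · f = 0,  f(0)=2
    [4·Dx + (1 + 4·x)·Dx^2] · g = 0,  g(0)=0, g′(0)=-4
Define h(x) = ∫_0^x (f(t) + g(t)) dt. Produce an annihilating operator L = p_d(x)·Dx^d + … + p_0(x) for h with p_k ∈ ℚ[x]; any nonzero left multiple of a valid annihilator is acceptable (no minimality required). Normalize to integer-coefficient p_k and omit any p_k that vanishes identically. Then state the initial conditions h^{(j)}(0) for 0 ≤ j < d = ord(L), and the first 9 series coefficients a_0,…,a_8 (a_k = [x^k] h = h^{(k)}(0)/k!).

L = (-36 - 16·x)·Dx^2 + (31 - 8·x - 16·x^2)·Dx^3 + (5 + 24·x + 16·x^2)·Dx^4  (order 4).
h: a_k = 0, 2, -1, 3, -21/4, 769/60, -12287/360, 245761/2520, -5898239/20160, …
ICs: h(0) = 0, h′(0) = 2, h′′(0) = -2, h′′′(0) = 18.

f: a_k = 2, 2, 1, 1/3, 1/12, 1/60, 1/360, 1/2520, 1/20160, …
g: a_k = 0, -4, 8, -64/3, 64, -1024/5, 2048/3, -16384/7, 8192, …
L₀ := lclm(L_f,L_g); ord L₀ ≤ 1+2.
∫: right-multiply L₀ by Dx.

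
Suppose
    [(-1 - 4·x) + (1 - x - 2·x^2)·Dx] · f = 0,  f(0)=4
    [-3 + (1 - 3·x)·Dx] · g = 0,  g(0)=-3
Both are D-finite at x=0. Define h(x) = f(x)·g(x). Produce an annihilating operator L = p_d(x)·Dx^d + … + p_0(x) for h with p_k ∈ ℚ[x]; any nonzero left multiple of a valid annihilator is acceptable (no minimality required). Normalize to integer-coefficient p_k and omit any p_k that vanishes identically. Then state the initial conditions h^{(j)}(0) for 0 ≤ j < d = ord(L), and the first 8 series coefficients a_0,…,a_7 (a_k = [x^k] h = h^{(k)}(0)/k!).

f: a_k = 4, 4, 12, 20, 44, 84, 172, 340, …
g: a_k = -3, -9, -27, -81, -243, -729, -2187, -6561, …
h₀=f·g: eliminate ⇒ L₀, order ≤ 1·1.
L = (-4 + 2·x + 18·x^2) + (1 - 4·x + x^2 + 6·x^3)·Dx  (order 1).
h: a_k = -12, -48, -180, -600, -1932, -6048, -18660, -57000, …
ICs: h(0) = -12.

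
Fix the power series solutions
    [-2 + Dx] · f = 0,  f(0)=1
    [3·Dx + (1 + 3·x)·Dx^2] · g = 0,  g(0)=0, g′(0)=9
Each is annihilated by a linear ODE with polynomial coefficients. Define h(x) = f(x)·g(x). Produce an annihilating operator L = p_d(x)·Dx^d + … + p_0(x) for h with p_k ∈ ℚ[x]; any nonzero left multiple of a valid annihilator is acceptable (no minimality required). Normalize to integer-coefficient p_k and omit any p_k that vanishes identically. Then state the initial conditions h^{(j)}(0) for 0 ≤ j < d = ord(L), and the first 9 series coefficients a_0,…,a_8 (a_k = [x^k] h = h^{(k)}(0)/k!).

L = (-2 + 12·x) + (-1 - 12·x)·Dx + (1 + 3·x)·Dx^2  (order 2).
h: a_k = 0, 9, 9/2, 18, -87/4, 663/10, -165, 15193/35, -46187/40, …
ICs: h(0) = 0, h′(0) = 9.

f: a_k = 1, 2, 2, 4/3, 2/3, 4/15, 4/45, 8/315, 2/315, …
g: a_k = 0, 9, -27/2, 27, -243/4, 729/5, -729/2, 6561/7, -19683/8, …
f·g: L₀ = L_f ⊗_s L_g, ord ≤ 1·2.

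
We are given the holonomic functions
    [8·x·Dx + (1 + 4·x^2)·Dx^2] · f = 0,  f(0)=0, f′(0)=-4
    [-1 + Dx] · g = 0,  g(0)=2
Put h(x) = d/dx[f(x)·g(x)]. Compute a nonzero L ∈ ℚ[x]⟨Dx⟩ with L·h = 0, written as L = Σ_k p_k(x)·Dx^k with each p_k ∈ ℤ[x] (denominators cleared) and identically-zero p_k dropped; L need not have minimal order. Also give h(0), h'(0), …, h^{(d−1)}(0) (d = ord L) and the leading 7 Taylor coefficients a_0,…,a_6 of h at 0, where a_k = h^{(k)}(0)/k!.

L = (-7 - 16·x + 104·x^2 - 64·x^3 + 16·x^4) + (6 + 24·x - 112·x^2 + 96·x^3 - 32·x^4)·Dx + (1 - 8·x + 8·x^2 - 32·x^3 + 16·x^4)·Dx^2  (order 2).
h: a_k = -8, -16, 20, 112/3, -103, -430/3, 12763/30, …
ICs: h(0) = -8, h′(0) = -16.

f: a_k = 0, -4, 0, 16/3, 0, -64/5, 0, …
g: a_k = 2, 2, 1, 1/3, 1/12, 1/60, 1/360, …
h₀=f·g: eliminate ⇒ L₀, order ≤ 2·1.
Differentiate: ansatz ord ≤ ord L₀ ⇒ L.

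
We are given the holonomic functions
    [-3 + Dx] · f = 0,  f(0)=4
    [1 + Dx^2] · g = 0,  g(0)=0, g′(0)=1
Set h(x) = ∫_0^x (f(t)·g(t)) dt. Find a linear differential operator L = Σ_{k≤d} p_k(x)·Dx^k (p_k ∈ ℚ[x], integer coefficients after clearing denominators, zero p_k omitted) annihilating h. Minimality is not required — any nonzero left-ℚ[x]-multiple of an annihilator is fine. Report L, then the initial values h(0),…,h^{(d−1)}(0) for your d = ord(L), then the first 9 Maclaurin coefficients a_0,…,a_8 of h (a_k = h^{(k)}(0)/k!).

f: a_k = 4, 12, 18, 18, 27/2, 81/10, 81/20, 243/140, 729/1120, …
g: a_k = 0, 1, 0, -1/6, 0, 1/120, 0, -1/5040, 0, …
Sym-product of L_f,L_g gives L₀ (≤ ord 2).
h=∫h₀ ⇒ L = L₀·Dx.
L = 10·Dx - 6·Dx^2 + Dx^3  (order 3).
h: a_k = 0, 0, 2, 4, 13/3, 16/5, 79/45, 26/35, 307/1260, …
ICs: h(0) = 0, h′(0) = 0, h′′(0) = 4.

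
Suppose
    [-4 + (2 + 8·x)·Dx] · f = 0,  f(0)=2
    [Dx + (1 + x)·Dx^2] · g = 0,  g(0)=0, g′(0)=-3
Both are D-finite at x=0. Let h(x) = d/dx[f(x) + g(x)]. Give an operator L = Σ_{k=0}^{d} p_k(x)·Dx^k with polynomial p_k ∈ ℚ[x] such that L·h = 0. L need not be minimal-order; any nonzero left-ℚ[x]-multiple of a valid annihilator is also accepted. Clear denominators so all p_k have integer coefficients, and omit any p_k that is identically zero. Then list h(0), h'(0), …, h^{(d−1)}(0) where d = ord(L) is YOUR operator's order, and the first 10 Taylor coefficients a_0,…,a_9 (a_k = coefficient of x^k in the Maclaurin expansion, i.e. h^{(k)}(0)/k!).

f: a_k = 2, 4, -4, 8, -20, 56, -168, 528, -1716, 5720, …
g: a_k = 0, -3, 3/2, -1, 3/4, -3/5, 1/2, -3/7, 3/8, -1/3, …
f+g: L₀ = lclm(L_f,L_g), ord ≤ 1+2.
Differentiate: ansatz ord ≤ ord L₀ ⇒ L.
L = (-8 + 4·x) + (-10 - 8·x + 20·x^2)·Dx + (-1 - 3·x + 6·x^2 + 8·x^3)·Dx^2  (order 2).
h: a_k = 1, -5, 21, -77, 277, -1005, 3693, -13725, 51477, -194477, …
ICs: h(0) = 1, h′(0) = -5.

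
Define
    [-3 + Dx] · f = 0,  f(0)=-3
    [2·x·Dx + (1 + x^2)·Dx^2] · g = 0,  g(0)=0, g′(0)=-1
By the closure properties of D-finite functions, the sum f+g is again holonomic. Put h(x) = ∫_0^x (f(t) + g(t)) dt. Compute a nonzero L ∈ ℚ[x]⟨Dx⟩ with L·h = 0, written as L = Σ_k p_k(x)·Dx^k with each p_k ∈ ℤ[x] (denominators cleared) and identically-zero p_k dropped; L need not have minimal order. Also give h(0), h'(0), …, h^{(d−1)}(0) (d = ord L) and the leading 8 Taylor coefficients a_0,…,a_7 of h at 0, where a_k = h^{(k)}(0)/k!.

f: a_k = -3, -9, -27/2, -27/2, -81/8, -243/40, -243/80, -729/560, …
g: a_k = 0, -1, 0, 1/3, 0, -1/5, 0, 1/7, …
f+g: L₀ = lclm(L_f,L_g), ord ≤ 1+2.
h=∫h₀ ⇒ L = L₀·Dx.
L = (6 - 18·x - 18·x^2 - 18·x^3)·Dx^2 + (-11 - 12·x^2 - 9·x^4)·Dx^3 + (3 + 2·x + 6·x^2 + 2·x^3 + 3·x^4)·Dx^4  (order 4).
h: a_k = 0, -3, -5, -9/2, -79/24, -81/40, -251/240, -243/560, …
ICs: h(0) = 0, h′(0) = -3, h′′(0) = -10, h′′′(0) = -27.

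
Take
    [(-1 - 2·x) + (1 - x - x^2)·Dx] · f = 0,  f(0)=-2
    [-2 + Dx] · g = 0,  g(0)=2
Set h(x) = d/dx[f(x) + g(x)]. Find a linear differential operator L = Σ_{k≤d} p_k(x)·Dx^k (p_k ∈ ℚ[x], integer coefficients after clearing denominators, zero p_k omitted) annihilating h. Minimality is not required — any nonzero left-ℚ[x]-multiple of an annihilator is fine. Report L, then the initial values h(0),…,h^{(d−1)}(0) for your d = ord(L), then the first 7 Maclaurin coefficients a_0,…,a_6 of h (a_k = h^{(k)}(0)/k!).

L = (10 + 44·x + 44·x^2 + 48·x^3 + 12·x^4) + (-7 - 24·x - 28·x^2 - 12·x^3 + 10·x^4 + 4·x^5)·Dx + (1 + x + 3·x^2 - 6·x^3 - 8·x^4 - 2·x^5)·Dx^2  (order 2).
h: a_k = 2, 0, -10, -104/3, -232/3, -2324/15, -13214/45, …
ICs: h(0) = 2, h′(0) = 0.

f: a_k = -2, -2, -4, -6, -10, -16, -26, …
g: a_k = 2, 4, 4, 8/3, 4/3, 8/15, 8/45, …
L₀ := lclm(L_f,L_g); ord L₀ ≤ 1+1.
h₀' ⇒ L via d/dx closure of L₀.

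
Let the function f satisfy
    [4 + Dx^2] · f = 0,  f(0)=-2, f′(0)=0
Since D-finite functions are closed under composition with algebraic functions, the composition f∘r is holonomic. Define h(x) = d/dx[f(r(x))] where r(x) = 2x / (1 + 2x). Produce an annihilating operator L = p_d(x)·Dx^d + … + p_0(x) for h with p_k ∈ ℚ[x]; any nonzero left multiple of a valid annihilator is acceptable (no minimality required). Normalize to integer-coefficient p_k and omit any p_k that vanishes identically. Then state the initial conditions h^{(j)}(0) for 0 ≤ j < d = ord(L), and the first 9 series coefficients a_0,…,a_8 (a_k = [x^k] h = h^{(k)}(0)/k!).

f: a_k = -2, 0, 4, 0, -4/3, 0, 8/45, 0, -4/315, …
Change of var in L_f (x↦r) gives L₀.
h₀' ⇒ L via d/dx closure of L₀.
L = (40 + 96·x + 96·x^2) + (12 + 72·x + 144·x^2 + 96·x^3)·Dx + (1 + 8·x + 24·x^2 + 32·x^3 + 16·x^4)·Dx^2  (order 2).
h: a_k = 0, 32, -192, 2048/3, -5120/3, 39424/15, 7168/5, -9641984/315, 5292032/35, …
ICs: h(0) = 0, h′(0) = 32.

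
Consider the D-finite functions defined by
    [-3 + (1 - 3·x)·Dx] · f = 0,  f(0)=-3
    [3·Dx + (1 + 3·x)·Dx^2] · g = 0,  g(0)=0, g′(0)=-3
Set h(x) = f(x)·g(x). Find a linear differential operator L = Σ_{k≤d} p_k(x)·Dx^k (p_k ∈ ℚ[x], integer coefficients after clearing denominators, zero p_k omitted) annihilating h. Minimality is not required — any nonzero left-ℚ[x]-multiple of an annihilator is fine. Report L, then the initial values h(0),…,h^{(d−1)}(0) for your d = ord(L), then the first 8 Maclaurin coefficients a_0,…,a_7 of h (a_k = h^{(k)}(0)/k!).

f: a_k = -3, -9, -27, -81, -243, -729, -2187, -6561, …
g: a_k = 0, -3, 9/2, -9, 81/4, -243/5, 243/2, -2187/7, …
L₀ := L_f ⊗_s L_g (sym. prod.), ord ≤ 2.
L = 9 + (3 + 27·x)·Dx + (-1 + 9·x^2)·Dx^2  (order 2).
h: a_k = 0, 9, 27/2, 135/2, 567/4, 11421/20, 26973/20, 697653/140, …
ICs: h(0) = 0, h′(0) = 9.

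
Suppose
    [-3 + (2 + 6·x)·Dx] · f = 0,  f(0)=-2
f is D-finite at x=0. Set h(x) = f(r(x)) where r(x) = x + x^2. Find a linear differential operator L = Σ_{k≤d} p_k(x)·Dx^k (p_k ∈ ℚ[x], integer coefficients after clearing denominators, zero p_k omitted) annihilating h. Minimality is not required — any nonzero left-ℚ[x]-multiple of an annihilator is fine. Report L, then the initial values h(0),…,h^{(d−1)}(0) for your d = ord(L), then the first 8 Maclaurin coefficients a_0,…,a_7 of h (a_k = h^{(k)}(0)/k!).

f: a_k = -2, -3, 9/4, -27/8, 405/64, -1701/128, 15309/512, -72171/1024, …
Change of var in L_f (x↦r) gives L₀.
L = (-3 - 6·x) + (2 + 6·x + 6·x^2)·Dx  (order 1).
h: a_k = -2, -3, -3/4, 9/8, -99/64, 243/128, -999/512, 1377/1024, …
ICs: h(0) = -2.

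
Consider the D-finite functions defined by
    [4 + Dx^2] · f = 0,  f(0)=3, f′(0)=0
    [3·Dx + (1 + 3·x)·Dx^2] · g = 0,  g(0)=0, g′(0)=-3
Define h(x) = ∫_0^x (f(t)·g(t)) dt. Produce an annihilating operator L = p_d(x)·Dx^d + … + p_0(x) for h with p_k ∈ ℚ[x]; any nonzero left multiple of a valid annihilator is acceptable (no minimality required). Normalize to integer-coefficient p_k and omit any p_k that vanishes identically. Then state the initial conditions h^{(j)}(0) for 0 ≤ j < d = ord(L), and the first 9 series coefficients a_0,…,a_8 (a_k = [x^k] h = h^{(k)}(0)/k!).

L = (-1112 - 1248·x + 7344·x^2 + 27648·x^3 + 20736·x^4)·Dx + (-48 + 2160·x + 10368·x^2 + 10368·x^3)·Dx^2 + (-250 + 240·x + 4968·x^2 + 13824·x^3 + 10368·x^4)·Dx^3 + (-12 + 540·x + 2592·x^2 + 2592·x^3)·Dx^4 + (7 + 138·x + 783·x^2 + 1728·x^3 + 1296·x^4)·Dx^5  (order 5).
h: a_k = 0, 0, -9/2, 9/2, -9/4, 27/4, -163/10, 36, -23201/280, …
ICs: h(0) = 0, h′(0) = 0, h′′(0) = -9, h′′′(0) = 27, h′′′′(0) = -54.

f: a_k = 3, 0, -6, 0, 2, 0, -4/15, 0, 2/105, …
g: a_k = 0, -3, 9/2, -9, 81/4, -243/5, 243/2, -2187/7, 6561/8, …
h₀=f·g: eliminate ⇒ L₀, order ≤ 2·2.
Integrate: L := L₀·Dx.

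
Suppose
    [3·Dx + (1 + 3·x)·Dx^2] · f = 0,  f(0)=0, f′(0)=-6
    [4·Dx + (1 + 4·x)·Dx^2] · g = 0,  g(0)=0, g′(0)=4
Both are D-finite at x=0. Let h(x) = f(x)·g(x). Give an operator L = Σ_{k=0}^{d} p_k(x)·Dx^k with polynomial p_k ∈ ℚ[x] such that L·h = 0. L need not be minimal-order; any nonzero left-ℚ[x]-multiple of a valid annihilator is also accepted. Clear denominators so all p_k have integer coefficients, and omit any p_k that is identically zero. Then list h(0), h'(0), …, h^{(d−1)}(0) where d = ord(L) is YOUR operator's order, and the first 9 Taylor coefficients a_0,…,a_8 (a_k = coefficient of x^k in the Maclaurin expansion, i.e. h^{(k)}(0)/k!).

L = (600 + 4032·x + 6912·x^2)·Dx + (854 + 8808·x + 30240·x^2 + 34560·x^3)·Dx^2 + (172 + 2380·x + 12312·x^2 + 28224·x^3 + 24192·x^4)·Dx^3 + (7 + 122·x + 847·x^2 + 2928·x^3 + 5040·x^4 + 3456·x^5)·Dx^4  (order 4).
h: a_k = 0, 0, -24, 84, -272, 882, -14508/5, 48524/5, -230880/7, …
ICs: h(0) = 0, h′(0) = 0, h′′(0) = -48, h′′′(0) = 504.

f: a_k = 0, -6, 9, -18, 81/2, -486/5, 243, -4374/7, 6561/4, …
g: a_k = 0, 4, -8, 64/3, -64, 1024/5, -2048/3, 16384/7, -8192, …
h₀=f·g: eliminate ⇒ L₀, order ≤ 2·2.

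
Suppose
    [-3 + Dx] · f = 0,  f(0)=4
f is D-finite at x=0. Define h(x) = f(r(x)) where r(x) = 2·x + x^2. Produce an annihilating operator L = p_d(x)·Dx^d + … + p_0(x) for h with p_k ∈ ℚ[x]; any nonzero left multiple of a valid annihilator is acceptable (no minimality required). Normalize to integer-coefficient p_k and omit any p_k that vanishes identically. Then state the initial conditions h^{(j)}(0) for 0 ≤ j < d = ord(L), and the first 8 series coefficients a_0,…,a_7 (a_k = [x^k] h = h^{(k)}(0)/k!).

f: a_k = 4, 12, 18, 18, 27/2, 81/10, 81/20, 243/140, …
h₀=f(r): pull back L_f along r ⇒ L₀.
L = (-6 - 6·x) + Dx  (order 1).
h: a_k = 4, 24, 84, 216, 450, 3996/5, 6246/5, 61452/35, …
ICs: h(0) = 4.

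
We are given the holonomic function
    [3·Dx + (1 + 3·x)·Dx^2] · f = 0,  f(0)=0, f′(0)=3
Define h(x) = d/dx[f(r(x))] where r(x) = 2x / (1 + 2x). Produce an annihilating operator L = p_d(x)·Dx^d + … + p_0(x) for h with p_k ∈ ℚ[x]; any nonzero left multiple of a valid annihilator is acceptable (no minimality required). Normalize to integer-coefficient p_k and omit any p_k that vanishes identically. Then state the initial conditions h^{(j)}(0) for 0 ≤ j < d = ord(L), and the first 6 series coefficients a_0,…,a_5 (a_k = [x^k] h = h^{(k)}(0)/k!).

L = (10 + 32·x) + (1 + 10·x + 16·x^2)·Dx  (order 1).
h: a_k = 6, -60, 504, -4080, 32736, -262080, …
ICs: h(0) = 6.

f: a_k = 0, 3, -9/2, 9, -81/4, 243/5, …
Substitute x→r, Dx→(1/r')Dx; clear ⇒ L₀.
Derive L from L₀ (diff closure).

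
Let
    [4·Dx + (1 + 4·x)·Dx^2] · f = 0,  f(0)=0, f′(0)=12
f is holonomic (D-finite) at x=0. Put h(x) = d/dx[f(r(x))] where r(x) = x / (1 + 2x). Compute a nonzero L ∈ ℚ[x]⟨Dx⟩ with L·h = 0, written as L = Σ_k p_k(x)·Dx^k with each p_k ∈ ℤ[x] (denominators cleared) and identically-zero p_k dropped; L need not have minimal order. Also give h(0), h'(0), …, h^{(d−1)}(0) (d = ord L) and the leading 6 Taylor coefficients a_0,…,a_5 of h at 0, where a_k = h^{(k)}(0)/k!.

f: a_k = 0, 12, -24, 64, -192, 3072/5, …
Substitute x→r, Dx→(1/r')Dx; clear ⇒ L₀.
Differentiate: ansatz ord ≤ ord L₀ ⇒ L.
L = (8 + 24·x) + (1 + 8·x + 12·x^2)·Dx  (order 1).
h: a_k = 12, -96, 624, -3840, 23232, -139776, …
ICs: h(0) = 12.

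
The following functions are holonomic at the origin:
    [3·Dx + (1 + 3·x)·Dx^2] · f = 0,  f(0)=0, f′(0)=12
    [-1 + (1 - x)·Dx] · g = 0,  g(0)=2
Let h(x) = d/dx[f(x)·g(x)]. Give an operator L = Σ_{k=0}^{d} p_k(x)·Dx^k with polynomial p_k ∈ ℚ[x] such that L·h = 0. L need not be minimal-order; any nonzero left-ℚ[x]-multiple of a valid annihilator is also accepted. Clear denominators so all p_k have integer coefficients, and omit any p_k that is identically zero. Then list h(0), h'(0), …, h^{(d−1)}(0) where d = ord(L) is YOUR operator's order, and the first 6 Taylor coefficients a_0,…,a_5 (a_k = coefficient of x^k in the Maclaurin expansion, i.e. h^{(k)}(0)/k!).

L = 12 + (-3 + 15·x)·Dx + (-1 - 2·x + 3·x^2)·Dx^2  (order 2).
h: a_k = 24, -24, 180, -408, 1434, -20556/5, …
ICs: h(0) = 24, h′(0) = -24.

f: a_k = 0, 12, -18, 36, -81, 972/5, …
g: a_k = 2, 2, 2, 2, 2, 2, …
Sym-product of L_f,L_g gives L₀ (≤ ord 2).
Derive L from L₀ (diff closure).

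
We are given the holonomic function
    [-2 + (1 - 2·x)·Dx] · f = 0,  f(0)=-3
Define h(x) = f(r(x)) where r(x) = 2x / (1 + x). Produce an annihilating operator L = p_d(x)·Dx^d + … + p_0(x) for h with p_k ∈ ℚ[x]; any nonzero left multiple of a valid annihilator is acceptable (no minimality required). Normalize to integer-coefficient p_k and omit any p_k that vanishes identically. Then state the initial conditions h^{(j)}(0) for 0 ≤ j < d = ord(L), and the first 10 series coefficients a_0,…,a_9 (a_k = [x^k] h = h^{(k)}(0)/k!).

L = 4 + (-1 + 2·x + 3·x^2)·Dx  (order 1).
h: a_k = -3, -12, -36, -108, -324, -972, -2916, -8748, -26244, -78732, …
ICs: h(0) = -3.

f: a_k = -3, -6, -12, -24, -48, -96, -192, -384, -768, -1536, …
h₀=f(r): pull back L_f along r ⇒ L₀.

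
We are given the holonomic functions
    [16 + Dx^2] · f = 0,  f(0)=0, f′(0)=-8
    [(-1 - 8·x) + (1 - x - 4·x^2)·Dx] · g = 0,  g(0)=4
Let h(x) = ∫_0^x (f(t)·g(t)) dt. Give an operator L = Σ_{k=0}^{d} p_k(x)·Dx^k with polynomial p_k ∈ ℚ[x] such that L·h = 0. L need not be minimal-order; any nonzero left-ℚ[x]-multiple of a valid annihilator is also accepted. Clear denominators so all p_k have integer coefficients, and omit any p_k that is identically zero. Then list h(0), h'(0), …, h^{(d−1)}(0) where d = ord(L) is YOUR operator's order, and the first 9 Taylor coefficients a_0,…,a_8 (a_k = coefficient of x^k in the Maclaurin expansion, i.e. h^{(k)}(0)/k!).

L = (-8 + 16·x + 64·x^2)·Dx + (2 + 16·x)·Dx^2 + (-1 + x + 4·x^2)·Dx^3  (order 3).
h: a_k = 0, 0, -16, -32/3, -56/3, -608/15, -1424/15, -20704/105, -143036/315, …
ICs: h(0) = 0, h′(0) = 0, h′′(0) = -32.

f: a_k = 0, -8, 0, 64/3, 0, -256/15, 0, 2048/315, 0, …
g: a_k = 4, 4, 20, 36, 116, 260, 724, 1764, 4660, …
f·g: L₀ = L_f ⊗_s L_g, ord ≤ 2·1.
h=∫₀ˣh₀: take L = L₀·Dx.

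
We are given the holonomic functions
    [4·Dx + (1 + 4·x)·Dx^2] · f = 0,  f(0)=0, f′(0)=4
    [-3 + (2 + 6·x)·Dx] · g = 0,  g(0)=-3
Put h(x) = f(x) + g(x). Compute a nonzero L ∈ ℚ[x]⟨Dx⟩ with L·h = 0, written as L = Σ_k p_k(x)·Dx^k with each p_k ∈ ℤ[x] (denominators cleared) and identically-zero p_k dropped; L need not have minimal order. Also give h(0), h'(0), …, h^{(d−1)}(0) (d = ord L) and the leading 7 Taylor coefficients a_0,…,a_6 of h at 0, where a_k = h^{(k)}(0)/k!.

L = (84 + 144·x)·Dx + (101 + 552·x + 720·x^2)·Dx^2 + (10 + 94·x + 288·x^2 + 288·x^3)·Dx^3  (order 3).
h: a_k = -3, -1/2, -37/8, 781/48, -6977/128, 236629/1280, -1959371/3072, …
ICs: h(0) = -3, h′(0) = -1/2, h′′(0) = -37/4.

f: a_k = 0, 4, -8, 64/3, -64, 1024/5, -2048/3, …
g: a_k = -3, -9/2, 27/8, -81/16, 1215/128, -5103/256, 45927/1024, …
f+g: L₀ = lclm(L_f,L_g), ord ≤ 2+1.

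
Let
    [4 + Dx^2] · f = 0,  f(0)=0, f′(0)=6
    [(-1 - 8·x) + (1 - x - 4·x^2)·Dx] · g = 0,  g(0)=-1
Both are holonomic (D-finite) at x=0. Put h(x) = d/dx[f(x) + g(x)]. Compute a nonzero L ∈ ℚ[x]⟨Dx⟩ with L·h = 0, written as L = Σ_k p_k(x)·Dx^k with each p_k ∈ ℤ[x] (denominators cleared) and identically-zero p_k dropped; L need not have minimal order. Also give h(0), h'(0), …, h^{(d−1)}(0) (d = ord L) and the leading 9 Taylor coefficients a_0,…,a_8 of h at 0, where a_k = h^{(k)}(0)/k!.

L = (1472 + 8672·x + 38224·x^2 + 28480·x^3 + 58880·x^4 + 9216·x^5 + 12288·x^6) + (-116 - 892·x + 504·x^2 + 2312·x^3 + 5920·x^4 + 10368·x^5 + 3584·x^6 + 4096·x^7)·Dx + (368 + 2168·x + 9556·x^2 + 7120·x^3 + 14720·x^4 + 2304·x^5 + 3072·x^6)·Dx^2 + (-29 - 223·x + 126·x^2 + 578·x^3 + 1480·x^4 + 2592·x^5 + 896·x^6 + 1024·x^7)·Dx^3  (order 3).
h: a_k = 5, -10, -39, -116, -321, -1086, -46313/15, -9320, -2767901/105, …
ICs: h(0) = 5, h′(0) = -10, h′′(0) = -78.

f: a_k = 0, 6, 0, -4, 0, 4/5, 0, -8/105, 0, …
g: a_k = -1, -1, -5, -9, -29, -65, -181, -441, -1165, …
h₀=f+g: left-lcm gives L₀, ord ≤ 3.
h=h₀': d/dx-closure on L₀ ⇒ L.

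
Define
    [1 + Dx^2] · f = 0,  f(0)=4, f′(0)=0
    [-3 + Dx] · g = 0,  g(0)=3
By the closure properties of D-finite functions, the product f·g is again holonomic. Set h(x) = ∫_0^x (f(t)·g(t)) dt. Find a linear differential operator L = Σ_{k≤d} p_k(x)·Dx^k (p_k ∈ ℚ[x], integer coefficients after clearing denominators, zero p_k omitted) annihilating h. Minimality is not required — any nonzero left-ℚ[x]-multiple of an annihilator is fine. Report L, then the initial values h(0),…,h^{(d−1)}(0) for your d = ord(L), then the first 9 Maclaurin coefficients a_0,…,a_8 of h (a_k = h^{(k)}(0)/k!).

f: a_k = 4, 0, -2, 0, 1/6, 0, -1/180, 0, 1/10080, …
g: a_k = 3, 9, 27/2, 27/2, 81/8, 243/40, 243/80, 729/560, 2187/4480, …
L₀ := L_f ⊗_s L_g (sym. prod.), ord ≤ 2.
∫: right-multiply L₀ by Dx.
L = 10·Dx - 6·Dx^2 + Dx^3  (order 3).
h: a_k = 0, 12, 18, 16, 9, 14/5, -1/5, -88/105, -83/140, …
ICs: h(0) = 0, h′(0) = 12, h′′(0) = 36.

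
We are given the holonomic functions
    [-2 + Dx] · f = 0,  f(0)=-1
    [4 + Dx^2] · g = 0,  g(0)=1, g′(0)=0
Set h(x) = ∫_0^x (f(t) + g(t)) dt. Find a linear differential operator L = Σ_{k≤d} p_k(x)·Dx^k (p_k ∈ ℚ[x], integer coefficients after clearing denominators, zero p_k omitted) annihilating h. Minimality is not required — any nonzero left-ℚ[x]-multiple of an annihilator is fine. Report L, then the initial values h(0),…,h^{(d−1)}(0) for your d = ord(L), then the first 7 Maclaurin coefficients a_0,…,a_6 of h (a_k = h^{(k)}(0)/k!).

L = -8·Dx + 4·Dx^2 - 2·Dx^3 + Dx^4  (order 4).
h: a_k = 0, 0, -1, -4/3, -1/3, 0, -2/45, …
ICs: h(0) = 0, h′(0) = 0, h′′(0) = -2, h′′′(0) = -8.

f: a_k = -1, -2, -2, -4/3, -2/3, -4/15, -4/45, …
g: a_k = 1, 0, -2, 0, 2/3, 0, -4/45, …
h₀=f+g: left-lcm gives L₀, ord ≤ 3.
Integrate: L := L₀·Dx.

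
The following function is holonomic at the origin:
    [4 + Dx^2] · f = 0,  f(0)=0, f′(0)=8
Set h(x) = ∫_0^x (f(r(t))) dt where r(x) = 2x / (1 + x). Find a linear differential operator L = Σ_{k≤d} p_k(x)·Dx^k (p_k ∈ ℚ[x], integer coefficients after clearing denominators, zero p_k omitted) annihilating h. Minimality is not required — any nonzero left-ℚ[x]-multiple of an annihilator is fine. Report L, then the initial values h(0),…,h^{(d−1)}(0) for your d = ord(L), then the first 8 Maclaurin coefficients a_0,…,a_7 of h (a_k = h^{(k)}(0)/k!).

f: a_k = 0, 8, 0, -16/3, 0, 16/15, 0, -32/315, …
Substitute x→r, Dx→(1/r')Dx; clear ⇒ L₀.
h=∫h₀ ⇒ L = L₀·Dx.
L = 16·Dx + (2 + 6·x + 6·x^2 + 2·x^3)·Dx^2 + (1 + 4·x + 6·x^2 + 4·x^3 + x^4)·Dx^3  (order 3).
h: a_k = 0, 0, 8, -16/3, -20/3, 112/5, -1544/45, 240/7, …
ICs: h(0) = 0, h′(0) = 0, h′′(0) = 16.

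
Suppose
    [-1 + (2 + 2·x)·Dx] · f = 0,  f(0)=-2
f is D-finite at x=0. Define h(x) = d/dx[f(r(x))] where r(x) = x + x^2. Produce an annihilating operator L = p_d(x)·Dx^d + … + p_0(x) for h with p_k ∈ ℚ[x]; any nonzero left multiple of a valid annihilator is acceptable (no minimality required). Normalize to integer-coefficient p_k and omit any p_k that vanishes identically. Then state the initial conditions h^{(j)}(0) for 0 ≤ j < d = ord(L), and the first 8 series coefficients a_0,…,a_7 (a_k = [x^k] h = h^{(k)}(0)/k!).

f: a_k = -2, -1, 1/4, -1/8, 5/64, -7/128, 21/512, -33/1024, …
h₀=f(r): pull back L_f along r ⇒ L₀.
Differentiate: ansatz ord ≤ ord L₀ ⇒ L.
L = 3 + (-2 - 6·x - 6·x^2 - 4·x^3)·Dx  (order 1).
h: a_k = -1, -3/2, 9/8, -3/16, -75/128, 171/256, -147/1024, -867/2048, …
ICs: h(0) = -1.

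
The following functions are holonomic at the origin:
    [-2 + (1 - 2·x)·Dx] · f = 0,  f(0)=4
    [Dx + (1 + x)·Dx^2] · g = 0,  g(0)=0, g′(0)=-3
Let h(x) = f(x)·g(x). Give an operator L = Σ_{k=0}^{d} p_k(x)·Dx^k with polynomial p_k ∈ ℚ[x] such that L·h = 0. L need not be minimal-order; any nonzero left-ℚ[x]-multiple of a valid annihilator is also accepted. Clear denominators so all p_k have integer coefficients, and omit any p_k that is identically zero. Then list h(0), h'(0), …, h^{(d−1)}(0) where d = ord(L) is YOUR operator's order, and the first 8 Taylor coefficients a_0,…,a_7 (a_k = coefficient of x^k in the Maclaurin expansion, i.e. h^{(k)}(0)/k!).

L = 2 + (3 + 6·x)·Dx + (-1 + x + 2·x^2)·Dx^2  (order 2).
h: a_k = 0, -12, -18, -40, -77, -782/5, -1554/5, -21816/35, …
ICs: h(0) = 0, h′(0) = -12.

f: a_k = 4, 8, 16, 32, 64, 128, 256, 512, …
g: a_k = 0, -3, 3/2, -1, 3/4, -3/5, 1/2, -3/7, …
L₀ := L_f ⊗_s L_g (sym. prod.), ord ≤ 2.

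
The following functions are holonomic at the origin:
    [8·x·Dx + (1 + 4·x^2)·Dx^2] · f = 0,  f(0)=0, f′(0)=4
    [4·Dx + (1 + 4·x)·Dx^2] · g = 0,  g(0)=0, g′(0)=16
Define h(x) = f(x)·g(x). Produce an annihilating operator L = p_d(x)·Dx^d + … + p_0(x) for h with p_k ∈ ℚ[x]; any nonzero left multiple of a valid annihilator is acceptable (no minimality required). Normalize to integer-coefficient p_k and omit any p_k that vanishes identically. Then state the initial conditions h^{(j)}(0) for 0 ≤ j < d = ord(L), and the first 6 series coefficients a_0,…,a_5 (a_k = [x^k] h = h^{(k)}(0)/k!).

L = (96 + 640·x + 1408·x^2 + 7680·x^3 + 15360·x^4 + 26624·x^5 + 8192·x^7)·Dx + (24 + 320·x + 2656·x^2 + 9728·x^3 + 28160·x^4 + 47616·x^5 + 71680·x^6 + 6144·x^7 + 28672·x^8)·Dx^2 + (12 + 104·x + 672·x^2 + 2976·x^3 + 8256·x^4 + 18048·x^5 + 24576·x^6 + 35328·x^7 + 6144·x^8 + 16384·x^9)·Dx^3 + (1 + 12·x + 68·x^2 + 256·x^3 + 696·x^4 + 1536·x^5 + 2688·x^6 + 3072·x^7 + 4224·x^8 + 1024·x^9 + 2048·x^10)·Dx^4  (order 4).
h: a_k = 0, 0, 64, -128, 256, -2560/3, …
ICs: h(0) = 0, h′(0) = 0, h′′(0) = 128, h′′′(0) = -768.

f: a_k = 0, 4, 0, -16/3, 0, 64/5, …
g: a_k = 0, 16, -32, 256/3, -256, 4096/5, …
Sym-product of L_f,L_g gives L₀ (≤ ord 4).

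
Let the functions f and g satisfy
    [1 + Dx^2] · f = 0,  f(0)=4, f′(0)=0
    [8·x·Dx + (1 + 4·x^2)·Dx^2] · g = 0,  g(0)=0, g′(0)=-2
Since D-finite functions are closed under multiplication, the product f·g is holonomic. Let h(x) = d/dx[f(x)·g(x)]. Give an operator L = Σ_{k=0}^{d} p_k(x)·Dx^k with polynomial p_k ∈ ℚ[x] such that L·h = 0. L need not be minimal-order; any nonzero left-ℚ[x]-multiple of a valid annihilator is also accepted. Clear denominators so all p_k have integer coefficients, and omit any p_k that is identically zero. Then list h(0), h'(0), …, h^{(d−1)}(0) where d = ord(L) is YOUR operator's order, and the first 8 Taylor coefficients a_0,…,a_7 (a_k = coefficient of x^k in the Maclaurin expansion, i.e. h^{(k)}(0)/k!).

L = (3893 + 34584·x^2 + 286832·x^4 + 57600·x^6 + 768·x^8 - 10240·x^10 + 4096·x^12) + (2192·x + 44864·x^3 + 156160·x^5 + 51200·x^7 + 20480·x^9 + 16384·x^11)·Dx + (3978 + 36208·x^2 + 296160·x^4 + 76288·x^6 + 9728·x^8 - 4096·x^10 + 8192·x^12)·Dx^2 + (2192·x + 44864·x^3 + 156160·x^5 + 51200·x^7 + 20480·x^9 + 16384·x^11)·Dx^3 + (85 + 1624·x^2 + 9328·x^4 + 18688·x^6 + 8960·x^8 + 6144·x^10 + 4096·x^12)·Dx^4  (order 4).
h: a_k = -8, 0, 44, 0, -469/3, 0, 54431/90, 0, …
ICs: h(0) = -8, h′(0) = 0, h′′(0) = 88, h′′′(0) = 0.

f: a_k = 4, 0, -2, 0, 1/6, 0, -1/180, 0, …
g: a_k = 0, -2, 0, 8/3, 0, -32/5, 0, 128/7, …
L₀ := L_f ⊗_s L_g (sym. prod.), ord ≤ 4.
Derive L from L₀ (diff closure).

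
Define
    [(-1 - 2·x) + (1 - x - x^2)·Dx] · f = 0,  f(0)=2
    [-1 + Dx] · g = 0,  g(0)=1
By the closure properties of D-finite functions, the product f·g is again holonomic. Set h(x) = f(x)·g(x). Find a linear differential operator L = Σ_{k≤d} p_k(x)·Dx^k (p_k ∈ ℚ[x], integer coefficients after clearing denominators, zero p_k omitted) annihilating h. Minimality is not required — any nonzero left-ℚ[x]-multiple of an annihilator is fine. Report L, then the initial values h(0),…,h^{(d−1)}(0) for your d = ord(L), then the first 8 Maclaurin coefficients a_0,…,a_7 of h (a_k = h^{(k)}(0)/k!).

L = (2 + x - x^2) + (-1 + x + x^2)·Dx  (order 1).
h: a_k = 2, 4, 7, 34/3, 221/12, 893/30, 17347/360, 98221/1260, …
ICs: h(0) = 2.

f: a_k = 2, 2, 4, 6, 10, 16, 26, 42, …
g: a_k = 1, 1, 1/2, 1/6, 1/24, 1/120, 1/720, 1/5040, …
Sym-product of L_f,L_g gives L₀ (≤ ord 1).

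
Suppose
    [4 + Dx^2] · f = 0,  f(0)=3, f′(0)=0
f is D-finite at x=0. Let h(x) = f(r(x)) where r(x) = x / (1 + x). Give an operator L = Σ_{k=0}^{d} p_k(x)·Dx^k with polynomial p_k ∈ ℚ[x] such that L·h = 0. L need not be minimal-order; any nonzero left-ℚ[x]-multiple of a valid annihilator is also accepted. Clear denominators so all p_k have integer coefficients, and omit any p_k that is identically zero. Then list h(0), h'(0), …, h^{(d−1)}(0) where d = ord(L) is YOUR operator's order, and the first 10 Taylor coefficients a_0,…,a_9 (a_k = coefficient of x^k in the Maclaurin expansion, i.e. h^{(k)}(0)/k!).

L = 4 + (2 + 6·x + 6·x^2 + 2·x^3)·Dx + (1 + 4·x + 6·x^2 + 4·x^3 + x^4)·Dx^2  (order 2).
h: a_k = 3, 0, -6, 12, -16, 16, -154/15, -12/5, 2354/105, -5168/105, …
ICs: h(0) = 3, h′(0) = 0.

f: a_k = 3, 0, -6, 0, 2, 0, -4/15, 0, 2/105, 0, …
f∘r: x↦r, Dx↦Dx/r' in L_f ⇒ L₀.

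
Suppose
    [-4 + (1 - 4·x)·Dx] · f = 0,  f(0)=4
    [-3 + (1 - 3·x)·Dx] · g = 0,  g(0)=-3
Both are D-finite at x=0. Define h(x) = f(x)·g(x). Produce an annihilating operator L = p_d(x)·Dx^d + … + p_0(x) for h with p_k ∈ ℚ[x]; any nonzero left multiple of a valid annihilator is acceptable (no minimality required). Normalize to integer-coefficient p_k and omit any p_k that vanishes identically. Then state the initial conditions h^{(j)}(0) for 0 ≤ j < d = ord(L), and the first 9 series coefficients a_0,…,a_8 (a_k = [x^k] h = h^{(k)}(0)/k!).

f: a_k = 4, 16, 64, 256, 1024, 4096, 16384, 65536, 262144, …
g: a_k = -3, -9, -27, -81, -243, -729, -2187, -6561, -19683, …
h₀=f·g: eliminate ⇒ L₀, order ≤ 1·1.
L = (-7 + 24·x) + (1 - 7·x + 12·x^2)·Dx  (order 1).
h: a_k = -12, -84, -444, -2100, -9372, -40404, -170364, -707700, -2909532, …
ICs: h(0) = -12.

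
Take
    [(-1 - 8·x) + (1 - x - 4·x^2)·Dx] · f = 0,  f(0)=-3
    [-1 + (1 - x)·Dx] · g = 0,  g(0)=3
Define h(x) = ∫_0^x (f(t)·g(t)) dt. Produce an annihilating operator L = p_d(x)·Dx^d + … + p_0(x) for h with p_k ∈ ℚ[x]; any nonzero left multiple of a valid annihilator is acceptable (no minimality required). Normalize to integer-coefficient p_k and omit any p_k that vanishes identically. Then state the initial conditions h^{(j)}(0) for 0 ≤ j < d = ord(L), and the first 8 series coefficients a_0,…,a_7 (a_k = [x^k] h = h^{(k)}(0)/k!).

L = (-2 - 6·x + 12·x^2)·Dx + (1 - 2·x - 3·x^2 + 4·x^3)·Dx^2  (order 2).
h: a_k = 0, -9, -9, -21, -36, -81, -165, -2619/7, …
ICs: h(0) = 0, h′(0) = -9.

f: a_k = -3, -3, -15, -27, -87, -195, -543, -1323, …
g: a_k = 3, 3, 3, 3, 3, 3, 3, 3, …
L₀ := L_f ⊗_s L_g (sym. prod.), ord ≤ 1.
∫: right-multiply L₀ by Dx.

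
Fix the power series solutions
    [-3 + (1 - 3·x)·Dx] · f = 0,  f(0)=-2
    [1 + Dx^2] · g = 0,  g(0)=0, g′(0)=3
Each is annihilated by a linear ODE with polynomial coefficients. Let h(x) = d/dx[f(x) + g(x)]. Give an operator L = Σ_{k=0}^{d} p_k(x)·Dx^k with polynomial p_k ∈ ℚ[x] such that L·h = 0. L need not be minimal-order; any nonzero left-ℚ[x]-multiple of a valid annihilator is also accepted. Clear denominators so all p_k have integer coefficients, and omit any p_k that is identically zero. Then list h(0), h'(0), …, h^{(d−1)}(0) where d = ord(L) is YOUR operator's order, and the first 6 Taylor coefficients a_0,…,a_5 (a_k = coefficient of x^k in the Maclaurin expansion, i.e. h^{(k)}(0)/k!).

f: a_k = -2, -6, -18, -54, -162, -486, …
g: a_k = 0, 3, 0, -1/2, 0, 1/40, …
Sum ⇒ L₀ = lclm(L_f,L_g) in ℚ(x)⟨Dx⟩.
Derive L from L₀ (diff closure).
L = (654 - 36·x + 54·x^2) + (-55 + 171·x - 27·x^2 + 27·x^3)·Dx + (654 - 36·x + 54·x^2)·Dx^2 + (-55 + 171·x - 27·x^2 + 27·x^3)·Dx^3  (order 3).
h: a_k = -3, -36, -327/2, -648, -19439/8, -8748, …
ICs: h(0) = -3, h′(0) = -36, h′′(0) = -327.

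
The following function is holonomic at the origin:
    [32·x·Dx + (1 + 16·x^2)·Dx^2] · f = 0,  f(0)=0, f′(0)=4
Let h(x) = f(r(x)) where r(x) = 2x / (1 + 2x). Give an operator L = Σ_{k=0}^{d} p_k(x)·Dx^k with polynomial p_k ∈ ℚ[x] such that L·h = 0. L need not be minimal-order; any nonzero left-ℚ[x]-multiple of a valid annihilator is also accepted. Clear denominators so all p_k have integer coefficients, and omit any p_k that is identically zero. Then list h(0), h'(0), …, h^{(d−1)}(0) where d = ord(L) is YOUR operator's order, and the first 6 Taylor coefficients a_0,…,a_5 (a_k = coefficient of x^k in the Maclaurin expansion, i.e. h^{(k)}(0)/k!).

L = (4 + 136·x)·Dx + (1 + 4·x + 68·x^2)·Dx^2  (order 2).
h: a_k = 0, 8, -16, -416/3, 960, 12928/5, …
ICs: h(0) = 0, h′(0) = 8.

f: a_k = 0, 4, 0, -64/3, 0, 1024/5, …
f∘r: x↦r, Dx↦Dx/r' in L_f ⇒ L₀.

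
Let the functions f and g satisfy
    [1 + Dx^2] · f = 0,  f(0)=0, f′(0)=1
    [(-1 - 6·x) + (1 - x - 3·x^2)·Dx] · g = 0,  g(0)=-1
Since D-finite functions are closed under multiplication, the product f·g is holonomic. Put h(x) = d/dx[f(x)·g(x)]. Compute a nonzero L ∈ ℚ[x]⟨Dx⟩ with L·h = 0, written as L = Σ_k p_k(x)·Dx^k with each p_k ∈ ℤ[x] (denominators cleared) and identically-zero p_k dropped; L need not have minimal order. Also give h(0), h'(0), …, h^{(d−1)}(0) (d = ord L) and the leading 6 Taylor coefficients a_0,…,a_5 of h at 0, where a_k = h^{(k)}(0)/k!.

L = (83 - 2·x - 5·x^2 + 6·x^3 + 9·x^4) + (16 + 98·x + 18·x^2 + 36·x^3)·Dx + (-5 + 4·x + 13·x^2 + 6·x^3 + 9·x^4)·Dx^2  (order 2).
h: a_k = -1, -2, -23/2, -82/3, -2201/24, -4661/20, …
ICs: h(0) = -1, h′(0) = -2.

f: a_k = 0, 1, 0, -1/6, 0, 1/120, …
g: a_k = -1, -1, -4, -7, -19, -40, …
f·g: L₀ = L_f ⊗_s L_g, ord ≤ 2·1.
Derive L from L₀ (diff closure).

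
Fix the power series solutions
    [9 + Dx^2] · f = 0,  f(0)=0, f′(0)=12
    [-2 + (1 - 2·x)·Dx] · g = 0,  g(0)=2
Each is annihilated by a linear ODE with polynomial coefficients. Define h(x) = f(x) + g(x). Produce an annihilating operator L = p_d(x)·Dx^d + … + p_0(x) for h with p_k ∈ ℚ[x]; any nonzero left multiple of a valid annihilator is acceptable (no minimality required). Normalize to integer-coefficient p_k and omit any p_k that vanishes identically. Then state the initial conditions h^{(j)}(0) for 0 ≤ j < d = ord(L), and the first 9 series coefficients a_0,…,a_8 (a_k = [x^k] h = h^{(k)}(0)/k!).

L = (-594 + 648·x - 648·x^2) + (153 - 630·x + 972·x^2 - 648·x^3)·Dx + (-66 + 72·x - 72·x^2)·Dx^2 + (17 - 70·x + 108·x^2 - 72·x^3)·Dx^3  (order 3).
h: a_k = 2, 16, 8, -2, 32, 721/10, 128, 35597/140, 512, …
ICs: h(0) = 2, h′(0) = 16, h′′(0) = 16.

f: a_k = 0, 12, 0, -18, 0, 81/10, 0, -243/140, 0, …
g: a_k = 2, 4, 8, 16, 32, 64, 128, 256, 512, …
L₀ := lclm(L_f,L_g); ord L₀ ≤ 2+1.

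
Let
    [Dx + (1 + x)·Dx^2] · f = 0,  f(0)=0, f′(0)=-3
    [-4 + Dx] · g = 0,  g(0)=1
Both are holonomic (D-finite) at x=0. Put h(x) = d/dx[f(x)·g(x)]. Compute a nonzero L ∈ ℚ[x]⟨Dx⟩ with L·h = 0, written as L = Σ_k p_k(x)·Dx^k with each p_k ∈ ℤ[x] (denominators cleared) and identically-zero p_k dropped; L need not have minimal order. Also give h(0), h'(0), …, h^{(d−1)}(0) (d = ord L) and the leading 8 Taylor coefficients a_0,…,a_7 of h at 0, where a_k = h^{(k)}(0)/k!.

L = (40 + 96·x + 64·x^2) + (-22 - 52·x - 32·x^2)·Dx + (3 + 7·x + 4·x^2)·Dx^2  (order 2).
h: a_k = -3, -21, -57, -93, -108, -97, -1067/15, -659/15, …
ICs: h(0) = -3, h′(0) = -21.

f: a_k = 0, -3, 3/2, -1, 3/4, -3/5, 1/2, -3/7, …
g: a_k = 1, 4, 8, 32/3, 32/3, 128/15, 256/45, 1024/315, …
L₀ := L_f ⊗_s L_g (sym. prod.), ord ≤ 2.
Differentiate: ansatz ord ≤ ord L₀ ⇒ L.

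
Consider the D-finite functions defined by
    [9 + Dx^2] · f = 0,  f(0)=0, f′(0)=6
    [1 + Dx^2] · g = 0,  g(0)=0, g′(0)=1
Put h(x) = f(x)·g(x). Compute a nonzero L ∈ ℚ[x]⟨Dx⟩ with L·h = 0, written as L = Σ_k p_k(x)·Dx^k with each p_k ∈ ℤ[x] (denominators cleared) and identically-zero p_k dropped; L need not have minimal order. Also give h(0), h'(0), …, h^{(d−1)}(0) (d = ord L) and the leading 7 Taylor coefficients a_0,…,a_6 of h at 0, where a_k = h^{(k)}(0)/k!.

L = 64 + 20·Dx^2 + Dx^4  (order 4).
h: a_k = 0, 0, 6, 0, -10, 0, 28/5, …
ICs: h(0) = 0, h′(0) = 0, h′′(0) = 12, h′′′(0) = 0.

f: a_k = 0, 6, 0, -9, 0, 81/20, 0, …
g: a_k = 0, 1, 0, -1/6, 0, 1/120, 0, …
f·g: L₀ = L_f ⊗_s L_g, ord ≤ 2·2.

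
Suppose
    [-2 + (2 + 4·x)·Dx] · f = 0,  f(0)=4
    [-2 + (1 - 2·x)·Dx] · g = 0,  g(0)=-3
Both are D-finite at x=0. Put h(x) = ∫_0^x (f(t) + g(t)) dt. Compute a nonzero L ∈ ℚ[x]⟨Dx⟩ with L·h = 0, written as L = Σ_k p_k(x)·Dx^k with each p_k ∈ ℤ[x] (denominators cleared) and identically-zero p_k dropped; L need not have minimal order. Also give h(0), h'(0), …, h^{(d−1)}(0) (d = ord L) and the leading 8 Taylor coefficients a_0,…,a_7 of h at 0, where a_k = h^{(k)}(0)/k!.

L = (10 + 12·x)·Dx + (-9 - 28·x - 36·x^2)·Dx^2 + (1 + 6·x - 4·x^2 - 24·x^3)·Dx^3  (order 3).
h: a_k = 0, 1, -1, -14/3, -11/2, -101/10, -185/12, -789/28, …
ICs: h(0) = 0, h′(0) = 1, h′′(0) = -2.

f: a_k = 4, 4, -2, 2, -5/2, 7/2, -21/4, 33/4, …
g: a_k = -3, -6, -12, -24, -48, -96, -192, -384, …
L₀ := lclm(L_f,L_g); ord L₀ ≤ 1+1.
h=∫h₀ ⇒ L = L₀·Dx.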